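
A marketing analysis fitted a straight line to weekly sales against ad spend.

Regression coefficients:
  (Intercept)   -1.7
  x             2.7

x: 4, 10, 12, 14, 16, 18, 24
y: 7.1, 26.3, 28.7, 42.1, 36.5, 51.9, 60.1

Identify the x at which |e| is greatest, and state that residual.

x = 14, e = 6

x=4: ŷ = -1.7 + 2.7·4 = 9.1; e = 7.1 − 9.1 = -2
x=10: ŷ = -1.7 + 2.7·10 = 25.3; e = 26.3 − 25.3 = 1
x=12: ŷ = -1.7 + 2.7·12 = 30.7; e = 28.7 − 30.7 = -2
x=14: ŷ = -1.7 + 2.7·14 = 36.1; e = 42.1 − 36.1 = 6
x=16: ŷ = -1.7 + 2.7·16 = 41.5; e = 36.5 − 41.5 = -5
x=18: ŷ = -1.7 + 2.7·18 = 46.9; e = 51.9 − 46.9 = 5
x=24: ŷ = -1.7 + 2.7·24 = 63.1; e = 60.1 − 63.1 = -3
Largest |e| is 6 at x = 14, residual 6.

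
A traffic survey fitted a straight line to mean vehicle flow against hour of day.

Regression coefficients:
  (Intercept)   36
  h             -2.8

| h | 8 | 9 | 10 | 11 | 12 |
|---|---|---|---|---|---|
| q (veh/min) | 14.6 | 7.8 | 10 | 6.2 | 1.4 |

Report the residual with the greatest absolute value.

h=8: ŷ = 36 − 2.8·8 = 13.6; e = 14.6 − 13.6 = 1
h=9: ŷ = 36 − 2.8·9 = 10.8; e = 7.8 − 10.8 = -3
h=10: ŷ = 36 − 2.8·10 = 8; e = 10 − 8 = 2
h=11: ŷ = 36 − 2.8·11 = 5.2; e = 6.2 − 5.2 = 1
h=12: ŷ = 36 − 2.8·12 = 2.4; e = 1.4 − 2.4 = -1
Largest |e| is 3 at h = 9, residual -3.

e = -3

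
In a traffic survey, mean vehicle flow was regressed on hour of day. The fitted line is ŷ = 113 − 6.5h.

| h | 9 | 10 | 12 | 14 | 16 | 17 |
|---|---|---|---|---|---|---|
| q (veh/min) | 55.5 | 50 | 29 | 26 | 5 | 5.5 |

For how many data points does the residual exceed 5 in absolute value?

h=9: ŷ = 113 − 6.5·9 = 54.5; r = 55.5 − 54.5 = 1
h=10: ŷ = 113 − 6.5·10 = 48; r = 50 − 48 = 2
h=12: ŷ = 113 − 6.5·12 = 35; r = 29 − 35 = -6
h=14: ŷ = 113 − 6.5·14 = 22; r = 26 − 22 = 4
h=16: ŷ = 113 − 6.5·16 = 9; r = 5 − 9 = -4
h=17: ŷ = 113 − 6.5·17 = 2.5; r = 5.5 − 2.5 = 3
|r| > 5: h=12 (|r|=6) → 1

1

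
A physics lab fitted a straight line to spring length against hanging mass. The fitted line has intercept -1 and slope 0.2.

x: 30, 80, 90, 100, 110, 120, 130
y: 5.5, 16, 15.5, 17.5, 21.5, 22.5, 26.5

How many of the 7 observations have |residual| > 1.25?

x=30: ŷ = -1 + 0.2·30 = 5; e = 5.5 − 5 = 0.5
x=80: ŷ = -1 + 0.2·80 = 15; e = 16 − 15 = 1
x=90: ŷ = -1 + 0.2·90 = 17; e = 15.5 − 17 = -1.5
x=100: ŷ = -1 + 0.2·100 = 19; e = 17.5 − 19 = -1.5
x=110: ŷ = -1 + 0.2·110 = 21; e = 21.5 − 21 = 0.5
x=120: ŷ = -1 + 0.2·120 = 23; e = 22.5 − 23 = -0.5
x=130: ŷ = -1 + 0.2·130 = 25; e = 26.5 − 25 = 1.5
|e| > 1.25: x=90 (|e|=1.5), x=100 (|e|=1.5), x=130 (|e|=1.5) → 3

3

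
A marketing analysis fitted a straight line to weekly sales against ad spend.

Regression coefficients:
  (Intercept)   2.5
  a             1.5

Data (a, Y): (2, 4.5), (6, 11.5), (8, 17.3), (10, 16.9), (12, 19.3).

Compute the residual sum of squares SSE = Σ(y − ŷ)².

a=2: Ŷ = 2.5 + 1.5·2 = 5.5; r = 4.5 − 5.5 = -1
a=6: Ŷ = 2.5 + 1.5·6 = 11.5; r = 11.5 − 11.5 = 0
a=8: Ŷ = 2.5 + 1.5·8 = 14.5; r = 17.3 − 14.5 = 2.8
a=10: Ŷ = 2.5 + 1.5·10 = 17.5; r = 16.9 − 17.5 = -0.6
a=12: Ŷ = 2.5 + 1.5·12 = 20.5; r = 19.3 − 20.5 = -1.2
SSE = 1 + 0 + 7.84 + 0.36 + 1.44 = 10.64

SSE = 10.64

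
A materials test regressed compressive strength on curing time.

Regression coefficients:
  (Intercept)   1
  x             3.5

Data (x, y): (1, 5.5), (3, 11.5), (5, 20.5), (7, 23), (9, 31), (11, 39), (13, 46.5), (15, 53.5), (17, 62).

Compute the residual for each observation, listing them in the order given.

x=1: ŷ = 1 + 3.5·1 = 4.5; e = 5.5 − 4.5 = 1
x=3: ŷ = 1 + 3.5·3 = 11.5; e = 11.5 − 11.5 = 0
x=5: ŷ = 1 + 3.5·5 = 18.5; e = 20.5 − 18.5 = 2
x=7: ŷ = 1 + 3.5·7 = 25.5; e = 23 − 25.5 = -2.5
x=9: ŷ = 1 + 3.5·9 = 32.5; e = 31 − 32.5 = -1.5
x=11: ŷ = 1 + 3.5·11 = 39.5; e = 39 − 39.5 = -0.5
x=13: ŷ = 1 + 3.5·13 = 46.5; e = 46.5 − 46.5 = 0
x=15: ŷ = 1 + 3.5·15 = 53.5; e = 53.5 − 53.5 = 0
x=17: ŷ = 1 + 3.5·17 = 60.5; e = 62 − 60.5 = 1.5

1, 0, 2, -2.5, -1.5, -0.5, 0, 0, 1.5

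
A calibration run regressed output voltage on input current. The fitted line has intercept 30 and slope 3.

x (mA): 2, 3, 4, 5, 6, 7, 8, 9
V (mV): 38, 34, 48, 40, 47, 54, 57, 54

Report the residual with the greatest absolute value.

e = 6

x=2: ŷ = 30 + 3·2 = 36; e = 38 − 36 = 2
x=3: ŷ = 30 + 3·3 = 39; e = 34 − 39 = -5
x=4: ŷ = 30 + 3·4 = 42; e = 48 − 42 = 6
x=5: ŷ = 30 + 3·5 = 45; e = 40 − 45 = -5
x=6: ŷ = 30 + 3·6 = 48; e = 47 − 48 = -1
x=7: ŷ = 30 + 3·7 = 51; e = 54 − 51 = 3
x=8: ŷ = 30 + 3·8 = 54; e = 57 − 54 = 3
x=9: ŷ = 30 + 3·9 = 57; e = 54 − 57 = -3
Largest |e| is 6 at x = 4, residual 6.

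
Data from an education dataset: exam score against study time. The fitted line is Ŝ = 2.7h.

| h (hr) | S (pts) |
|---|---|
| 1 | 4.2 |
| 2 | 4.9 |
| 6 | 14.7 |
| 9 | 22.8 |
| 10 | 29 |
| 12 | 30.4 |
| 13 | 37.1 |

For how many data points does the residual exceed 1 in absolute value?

h=1: Ŝ = 2.7·1 = 2.7; r = 4.2 − 2.7 = 1.5
h=2: Ŝ = 2.7·2 = 5.4; r = 4.9 − 5.4 = -0.5
h=6: Ŝ = 2.7·6 = 16.2; r = 14.7 − 16.2 = -1.5
h=9: Ŝ = 2.7·9 = 24.3; r = 22.8 − 24.3 = -1.5
h=10: Ŝ = 2.7·10 = 27; r = 29 − 27 = 2
h=12: Ŝ = 2.7·12 = 32.4; r = 30.4 − 32.4 = -2
h=13: Ŝ = 2.7·13 = 35.1; r = 37.1 − 35.1 = 2
|r| > 1: h=1 (|r|=1.5), h=6 (|r|=1.5), h=9 (|r|=1.5), h=10 (|r|=2), h=12 (|r|=2), h=13 (|r|=2) → 6

6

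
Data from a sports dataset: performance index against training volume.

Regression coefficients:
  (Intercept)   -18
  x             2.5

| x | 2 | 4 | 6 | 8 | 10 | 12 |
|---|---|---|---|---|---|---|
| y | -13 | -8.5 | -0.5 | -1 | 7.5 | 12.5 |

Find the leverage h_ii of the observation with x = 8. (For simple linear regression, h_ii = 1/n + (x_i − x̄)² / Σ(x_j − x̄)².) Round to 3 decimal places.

h = 0.181

x̄ = (2 + 4 + 6 + 8 + 10 + 12)/6 = 7
Σ(x − x̄)² = 25 + 9 + 1 + 1 + 9 + 25 = 70
h = 1/6 + (1)²/70 = 0.166667 + 0.0142857 = 0.181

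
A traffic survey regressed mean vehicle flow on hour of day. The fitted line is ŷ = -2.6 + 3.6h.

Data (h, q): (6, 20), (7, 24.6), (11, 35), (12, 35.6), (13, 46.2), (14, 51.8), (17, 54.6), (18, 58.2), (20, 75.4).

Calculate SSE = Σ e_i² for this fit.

h=6: ŷ = -2.6 + 3.6·6 = 19; e = 20 − 19 = 1
h=7: ŷ = -2.6 + 3.6·7 = 22.6; e = 24.6 − 22.6 = 2
h=11: ŷ = -2.6 + 3.6·11 = 37; e = 35 − 37 = -2
h=12: ŷ = -2.6 + 3.6·12 = 40.6; e = 35.6 − 40.6 = -5
h=13: ŷ = -2.6 + 3.6·13 = 44.2; e = 46.2 − 44.2 = 2
h=14: ŷ = -2.6 + 3.6·14 = 47.8; e = 51.8 − 47.8 = 4
h=17: ŷ = -2.6 + 3.6·17 = 58.6; e = 54.6 − 58.6 = -4
h=18: ŷ = -2.6 + 3.6·18 = 62.2; e = 58.2 − 62.2 = -4
h=20: ŷ = -2.6 + 3.6·20 = 69.4; e = 75.4 − 69.4 = 6
SSE = 1 + 4 + 4 + 25 + 4 + 16 + 16 + 16 + 36 = 122

SSE = 122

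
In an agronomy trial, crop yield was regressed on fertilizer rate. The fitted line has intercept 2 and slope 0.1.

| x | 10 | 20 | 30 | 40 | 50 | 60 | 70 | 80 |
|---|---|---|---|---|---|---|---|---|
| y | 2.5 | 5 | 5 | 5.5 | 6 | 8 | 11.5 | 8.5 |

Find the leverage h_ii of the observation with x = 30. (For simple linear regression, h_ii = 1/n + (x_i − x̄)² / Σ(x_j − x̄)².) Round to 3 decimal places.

x̄ = (10 + 20 + 30 + 40 + 50 + 60 + 70 + 80)/8 = 45
Σ(x − x̄)² = 1225 + 625 + 225 + 25 + 25 + 225 + 625 + 1225 = 4200
h = 1/8 + (-15)²/4200 = 0.125 + 0.0535714 = 0.179

h = 0.179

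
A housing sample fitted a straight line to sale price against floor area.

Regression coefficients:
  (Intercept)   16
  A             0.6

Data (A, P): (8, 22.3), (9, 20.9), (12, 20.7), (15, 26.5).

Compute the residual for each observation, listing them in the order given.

A=8: P̂ = 16 + 0.6·8 = 20.8; e = 22.3 − 20.8 = 1.5
A=9: P̂ = 16 + 0.6·9 = 21.4; e = 20.9 − 21.4 = -0.5
A=12: P̂ = 16 + 0.6·12 = 23.2; e = 20.7 − 23.2 = -2.5
A=15: P̂ = 16 + 0.6·15 = 25; e = 26.5 − 25 = 1.5

1.5, -0.5, -2.5, 1.5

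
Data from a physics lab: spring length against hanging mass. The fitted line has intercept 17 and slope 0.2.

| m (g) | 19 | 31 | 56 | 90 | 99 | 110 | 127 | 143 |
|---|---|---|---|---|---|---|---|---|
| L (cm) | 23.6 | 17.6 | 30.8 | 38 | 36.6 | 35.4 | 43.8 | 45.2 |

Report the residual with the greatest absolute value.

m=19: L̂ = 17 + 0.2·19 = 20.8; e = 23.6 − 20.8 = 2.8
m=31: L̂ = 17 + 0.2·31 = 23.2; e = 17.6 − 23.2 = -5.6
m=56: L̂ = 17 + 0.2·56 = 28.2; e = 30.8 − 28.2 = 2.6
m=90: L̂ = 17 + 0.2·90 = 35; e = 38 − 35 = 3
m=99: L̂ = 17 + 0.2·99 = 36.8; e = 36.6 − 36.8 = -0.2
m=110: L̂ = 17 + 0.2·110 = 39; e = 35.4 − 39 = -3.6
m=127: L̂ = 17 + 0.2·127 = 42.4; e = 43.8 − 42.4 = 1.4
m=143: L̂ = 17 + 0.2·143 = 45.6; e = 45.2 − 45.6 = -0.4
Largest |e| is 5.6 at m = 31, residual -5.6.

e = -5.6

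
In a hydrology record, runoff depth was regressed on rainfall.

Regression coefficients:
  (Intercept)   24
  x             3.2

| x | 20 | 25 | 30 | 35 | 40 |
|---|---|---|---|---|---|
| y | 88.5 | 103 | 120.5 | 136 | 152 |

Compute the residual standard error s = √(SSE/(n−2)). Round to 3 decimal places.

x=20: ŷ = 24 + 3.2·20 = 88; e = 88.5 − 88 = 0.5
x=25: ŷ = 24 + 3.2·25 = 104; e = 103 − 104 = -1
x=30: ŷ = 24 + 3.2·30 = 120; e = 120.5 − 120 = 0.5
x=35: ŷ = 24 + 3.2·35 = 136; e = 136 − 136 = 0
x=40: ŷ = 24 + 3.2·40 = 152; e = 152 − 152 = 0
SSE = 0.25 + 1 + 0.25 + 0 + 0 = 1.5
s = √(1.5/3) = √0.5 ≈ 0.707

s = 0.707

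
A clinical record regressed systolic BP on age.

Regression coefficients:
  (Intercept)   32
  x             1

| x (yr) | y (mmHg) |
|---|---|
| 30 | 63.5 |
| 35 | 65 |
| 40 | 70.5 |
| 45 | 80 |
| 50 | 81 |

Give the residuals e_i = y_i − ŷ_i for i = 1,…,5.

x=30: ŷ = 32 + 30 = 62; e = 63.5 − 62 = 1.5
x=35: ŷ = 32 + 35 = 67; e = 65 − 67 = -2
x=40: ŷ = 32 + 40 = 72; e = 70.5 − 72 = -1.5
x=45: ŷ = 32 + 45 = 77; e = 80 − 77 = 3
x=50: ŷ = 32 + 50 = 82; e = 81 − 82 = -1

1.5, -2, -1.5, 3, -1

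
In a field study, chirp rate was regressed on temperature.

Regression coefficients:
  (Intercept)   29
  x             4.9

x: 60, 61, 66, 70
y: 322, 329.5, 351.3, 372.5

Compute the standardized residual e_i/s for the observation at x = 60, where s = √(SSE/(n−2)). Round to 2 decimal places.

-0.63

x=60: ŷ = 29 + 4.9·60 = 323; e = 322 − 323 = -1
x=61: ŷ = 29 + 4.9·61 = 327.9; e = 329.5 − 327.9 = 1.6
x=66: ŷ = 29 + 4.9·66 = 352.4; e = 351.3 − 352.4 = -1.1
x=70: ŷ = 29 + 4.9·70 = 372; e = 372.5 − 372 = 0.5
SSE = 1 + 2.56 + 1.21 + 0.25 = 5.02
s = √(5.02/2) = 1.5843
e/s = -1 / 1.5843 = -0.63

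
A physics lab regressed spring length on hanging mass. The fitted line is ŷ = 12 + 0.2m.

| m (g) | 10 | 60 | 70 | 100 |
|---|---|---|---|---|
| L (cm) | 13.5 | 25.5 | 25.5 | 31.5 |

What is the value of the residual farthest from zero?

m=10: ŷ = 12 + 0.2·10 = 14; r = 13.5 − 14 = -0.5
m=60: ŷ = 12 + 0.2·60 = 24; r = 25.5 − 24 = 1.5
m=70: ŷ = 12 + 0.2·70 = 26; r = 25.5 − 26 = -0.5
m=100: ŷ = 12 + 0.2·100 = 32; r = 31.5 − 32 = -0.5
Largest |r| is 1.5 at m = 60, residual 1.5.

r = 1.5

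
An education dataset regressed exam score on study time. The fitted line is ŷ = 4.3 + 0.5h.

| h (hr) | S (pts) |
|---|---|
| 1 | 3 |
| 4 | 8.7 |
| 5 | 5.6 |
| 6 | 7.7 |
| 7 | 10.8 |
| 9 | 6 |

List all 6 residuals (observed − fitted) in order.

-1.8, 2.4, -1.2, 0.4, 3, -2.8

h=1: ŷ = 4.3 + 0.5·1 = 4.8; e = 3 − 4.8 = -1.8
h=4: ŷ = 4.3 + 0.5·4 = 6.3; e = 8.7 − 6.3 = 2.4
h=5: ŷ = 4.3 + 0.5·5 = 6.8; e = 5.6 − 6.8 = -1.2
h=6: ŷ = 4.3 + 0.5·6 = 7.3; e = 7.7 − 7.3 = 0.4
h=7: ŷ = 4.3 + 0.5·7 = 7.8; e = 10.8 − 7.8 = 3
h=9: ŷ = 4.3 + 0.5·9 = 8.8; e = 6 − 8.8 = -2.8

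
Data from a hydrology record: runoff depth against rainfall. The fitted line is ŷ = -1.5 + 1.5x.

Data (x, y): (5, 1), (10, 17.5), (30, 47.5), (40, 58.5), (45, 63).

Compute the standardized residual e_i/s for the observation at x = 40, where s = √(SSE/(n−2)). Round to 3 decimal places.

0.000

x=5: ŷ = -1.5 + 1.5·5 = 6; e = 1 − 6 = -5
x=10: ŷ = -1.5 + 1.5·10 = 13.5; e = 17.5 − 13.5 = 4
x=30: ŷ = -1.5 + 1.5·30 = 43.5; e = 47.5 − 43.5 = 4
x=40: ŷ = -1.5 + 1.5·40 = 58.5; e = 58.5 − 58.5 = 0
x=45: ŷ = -1.5 + 1.5·45 = 66; e = 63 − 66 = -3
SSE = 25 + 16 + 16 + 0 + 9 = 66
s = √(66/3) = 4.69042
e/s = 0 / 4.69042 = 0.000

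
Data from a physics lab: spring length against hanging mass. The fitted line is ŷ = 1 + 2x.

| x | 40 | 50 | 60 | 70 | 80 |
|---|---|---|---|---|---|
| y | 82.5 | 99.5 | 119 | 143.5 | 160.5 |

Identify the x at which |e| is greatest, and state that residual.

x = 70, e = 2.5

x=40: ŷ = 1 + 2·40 = 81; e = 82.5 − 81 = 1.5
x=50: ŷ = 1 + 2·50 = 101; e = 99.5 − 101 = -1.5
x=60: ŷ = 1 + 2·60 = 121; e = 119 − 121 = -2
x=70: ŷ = 1 + 2·70 = 141; e = 143.5 − 141 = 2.5
x=80: ŷ = 1 + 2·80 = 161; e = 160.5 − 161 = -0.5
Largest |e| is 2.5 at x = 70, residual 2.5.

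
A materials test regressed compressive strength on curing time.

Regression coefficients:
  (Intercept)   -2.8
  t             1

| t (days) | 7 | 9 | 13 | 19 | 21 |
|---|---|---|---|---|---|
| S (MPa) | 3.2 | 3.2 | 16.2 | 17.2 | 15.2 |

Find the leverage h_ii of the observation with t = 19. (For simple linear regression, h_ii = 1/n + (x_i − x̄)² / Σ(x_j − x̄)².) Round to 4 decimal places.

t̄ = (7 + 9 + 13 + 19 + 21)/5 = 13.8
Σ(t − t̄)² = 46.24 + 23.04 + 0.64 + 27.04 + 51.84 = 148.8
h = 1/5 + (5.2)²/148.8 = 0.2 + 0.18172 = 0.3817

h = 0.3817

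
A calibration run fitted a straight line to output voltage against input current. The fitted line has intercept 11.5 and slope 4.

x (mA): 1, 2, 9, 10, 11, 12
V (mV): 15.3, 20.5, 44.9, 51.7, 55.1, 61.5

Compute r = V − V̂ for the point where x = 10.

V̂ = 11.5 + 4·10 = 51.5
r = 51.7 − 51.5 = 0.2

r = 0.2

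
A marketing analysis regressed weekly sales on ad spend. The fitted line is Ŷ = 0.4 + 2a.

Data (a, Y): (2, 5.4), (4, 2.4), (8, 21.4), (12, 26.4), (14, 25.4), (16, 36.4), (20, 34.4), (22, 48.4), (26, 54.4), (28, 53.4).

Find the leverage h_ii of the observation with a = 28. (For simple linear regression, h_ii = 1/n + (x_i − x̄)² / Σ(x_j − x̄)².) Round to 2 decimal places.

h = 0.33

ā = (2 + 4 + 8 + 12 + 14 + 16 + 20 + 22 + 26 + 28)/10 = 15.2
Σ(a − ā)² = 174.24 + 125.44 + 51.84 + 10.24 + 1.44 + 0.64 + 23.04 + 46.24 + 116.64 + 163.84 = 713.6
h = 1/10 + (12.8)²/713.6 = 0.1 + 0.229596 = 0.33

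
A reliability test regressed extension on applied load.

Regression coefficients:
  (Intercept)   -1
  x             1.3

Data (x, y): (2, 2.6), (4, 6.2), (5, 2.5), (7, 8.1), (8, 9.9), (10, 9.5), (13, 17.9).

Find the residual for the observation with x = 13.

e = 2

ŷ = -1 + 1.3·13 = 15.9
e = 17.9 − 15.9 = 2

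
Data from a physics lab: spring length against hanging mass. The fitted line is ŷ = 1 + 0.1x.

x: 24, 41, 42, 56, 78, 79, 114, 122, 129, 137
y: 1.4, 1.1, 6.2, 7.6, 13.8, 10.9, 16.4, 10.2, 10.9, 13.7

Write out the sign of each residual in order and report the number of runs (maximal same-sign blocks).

3 runs

x=24: ŷ = 1 + 0.1·24 = 3.4; r = 1.4 − 3.4 = -2
x=41: ŷ = 1 + 0.1·41 = 5.1; r = 1.1 − 5.1 = -4
x=42: ŷ = 1 + 0.1·42 = 5.2; r = 6.2 − 5.2 = 1
x=56: ŷ = 1 + 0.1·56 = 6.6; r = 7.6 − 6.6 = 1
x=78: ŷ = 1 + 0.1·78 = 8.8; r = 13.8 − 8.8 = 5
x=79: ŷ = 1 + 0.1·79 = 8.9; r = 10.9 − 8.9 = 2
x=114: ŷ = 1 + 0.1·114 = 12.4; r = 16.4 − 12.4 = 4
x=122: ŷ = 1 + 0.1·122 = 13.2; r = 10.2 − 13.2 = -3
x=129: ŷ = 1 + 0.1·129 = 13.9; r = 10.9 − 13.9 = -3
x=137: ŷ = 1 + 0.1·137 = 14.7; r = 13.7 − 14.7 = -1
Signs: − − + + + + + − − −
Runs: −×2, +×5, −×3 → 3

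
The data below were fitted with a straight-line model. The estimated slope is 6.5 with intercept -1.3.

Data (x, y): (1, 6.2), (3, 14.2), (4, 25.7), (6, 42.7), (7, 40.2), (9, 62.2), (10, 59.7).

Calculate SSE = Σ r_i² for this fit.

SSE = 100

x=1: ŷ = -1.3 + 6.5·1 = 5.2; r = 6.2 − 5.2 = 1
x=3: ŷ = -1.3 + 6.5·3 = 18.2; r = 14.2 − 18.2 = -4
x=4: ŷ = -1.3 + 6.5·4 = 24.7; r = 25.7 − 24.7 = 1
x=6: ŷ = -1.3 + 6.5·6 = 37.7; r = 42.7 − 37.7 = 5
x=7: ŷ = -1.3 + 6.5·7 = 44.2; r = 40.2 − 44.2 = -4
x=9: ŷ = -1.3 + 6.5·9 = 57.2; r = 62.2 − 57.2 = 5
x=10: ŷ = -1.3 + 6.5·10 = 63.7; r = 59.7 − 63.7 = -4
SSE = 1 + 16 + 1 + 25 + 16 + 25 + 16 = 100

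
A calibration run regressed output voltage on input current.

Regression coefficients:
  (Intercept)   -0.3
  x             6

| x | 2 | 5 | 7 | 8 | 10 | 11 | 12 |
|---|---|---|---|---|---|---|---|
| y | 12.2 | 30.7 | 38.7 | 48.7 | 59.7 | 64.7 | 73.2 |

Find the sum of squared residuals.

SSE = 14.5

x=2: ŷ = -0.3 + 6·2 = 11.7; e = 12.2 − 11.7 = 0.5
x=5: ŷ = -0.3 + 6·5 = 29.7; e = 30.7 − 29.7 = 1
x=7: ŷ = -0.3 + 6·7 = 41.7; e = 38.7 − 41.7 = -3
x=8: ŷ = -0.3 + 6·8 = 47.7; e = 48.7 − 47.7 = 1
x=10: ŷ = -0.3 + 6·10 = 59.7; e = 59.7 − 59.7 = 0
x=11: ŷ = -0.3 + 6·11 = 65.7; e = 64.7 − 65.7 = -1
x=12: ŷ = -0.3 + 6·12 = 71.7; e = 73.2 − 71.7 = 1.5
SSE = 0.25 + 1 + 9 + 1 + 0 + 1 + 2.25 = 14.5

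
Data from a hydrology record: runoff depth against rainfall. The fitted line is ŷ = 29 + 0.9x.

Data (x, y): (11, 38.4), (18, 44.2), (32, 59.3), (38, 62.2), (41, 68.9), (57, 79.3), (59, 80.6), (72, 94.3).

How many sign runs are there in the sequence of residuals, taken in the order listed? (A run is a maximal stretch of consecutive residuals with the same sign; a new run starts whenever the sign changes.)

x=11: ŷ = 29 + 0.9·11 = 38.9; e = 38.4 − 38.9 = -0.5
x=18: ŷ = 29 + 0.9·18 = 45.2; e = 44.2 − 45.2 = -1
x=32: ŷ = 29 + 0.9·32 = 57.8; e = 59.3 − 57.8 = 1.5
x=38: ŷ = 29 + 0.9·38 = 63.2; e = 62.2 − 63.2 = -1
x=41: ŷ = 29 + 0.9·41 = 65.9; e = 68.9 − 65.9 = 3
x=57: ŷ = 29 + 0.9·57 = 80.3; e = 79.3 − 80.3 = -1
x=59: ŷ = 29 + 0.9·59 = 82.1; e = 80.6 − 82.1 = -1.5
x=72: ŷ = 29 + 0.9·72 = 93.8; e = 94.3 − 93.8 = 0.5
Signs: − − + − + − − +
Runs: −×2, +×1, −×1, +×1, −×2, +×1 → 6

6 runs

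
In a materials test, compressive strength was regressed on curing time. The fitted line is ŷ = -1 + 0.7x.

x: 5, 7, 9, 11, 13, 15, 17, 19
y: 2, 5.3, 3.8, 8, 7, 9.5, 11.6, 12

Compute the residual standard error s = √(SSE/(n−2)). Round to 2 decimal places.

x=5: ŷ = -1 + 0.7·5 = 2.5; e = 2 − 2.5 = -0.5
x=7: ŷ = -1 + 0.7·7 = 3.9; e = 5.3 − 3.9 = 1.4
x=9: ŷ = -1 + 0.7·9 = 5.3; e = 3.8 − 5.3 = -1.5
x=11: ŷ = -1 + 0.7·11 = 6.7; e = 8 − 6.7 = 1.3
x=13: ŷ = -1 + 0.7·13 = 8.1; e = 7 − 8.1 = -1.1
x=15: ŷ = -1 + 0.7·15 = 9.5; e = 9.5 − 9.5 = 0
x=17: ŷ = -1 + 0.7·17 = 10.9; e = 11.6 − 10.9 = 0.7
x=19: ŷ = -1 + 0.7·19 = 12.3; e = 12 − 12.3 = -0.3
SSE = 0.25 + 1.96 + 2.25 + 1.69 + 1.21 + 0 + 0.49 + 0.09 = 7.94
s = √(7.94/6) = √1.32333 ≈ 1.15

s = 1.15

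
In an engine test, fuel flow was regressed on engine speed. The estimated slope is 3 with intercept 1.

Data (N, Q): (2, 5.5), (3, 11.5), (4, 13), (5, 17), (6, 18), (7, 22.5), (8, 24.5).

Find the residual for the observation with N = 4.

ŷ = 1 + 3·4 = 13
r = 13 − 13 = 0

r = 0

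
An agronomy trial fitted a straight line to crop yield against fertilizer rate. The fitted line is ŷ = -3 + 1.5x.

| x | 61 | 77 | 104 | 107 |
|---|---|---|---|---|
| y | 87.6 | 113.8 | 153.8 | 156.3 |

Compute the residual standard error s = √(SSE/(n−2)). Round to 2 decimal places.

x=61: ŷ = -3 + 1.5·61 = 88.5; r = 87.6 − 88.5 = -0.9
x=77: ŷ = -3 + 1.5·77 = 112.5; r = 113.8 − 112.5 = 1.3
x=104: ŷ = -3 + 1.5·104 = 153; r = 153.8 − 153 = 0.8
x=107: ŷ = -3 + 1.5·107 = 157.5; r = 156.3 − 157.5 = -1.2
SSE = 0.81 + 1.69 + 0.64 + 1.44 = 4.58
s = √(4.58/2) = √2.29 ≈ 1.51

s = 1.51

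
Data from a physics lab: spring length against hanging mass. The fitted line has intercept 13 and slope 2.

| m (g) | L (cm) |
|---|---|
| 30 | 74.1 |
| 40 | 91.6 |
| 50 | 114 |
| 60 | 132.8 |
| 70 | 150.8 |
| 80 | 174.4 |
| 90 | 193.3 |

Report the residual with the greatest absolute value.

m=30: L̂ = 13 + 2·30 = 73; e = 74.1 − 73 = 1.1
m=40: L̂ = 13 + 2·40 = 93; e = 91.6 − 93 = -1.4
m=50: L̂ = 13 + 2·50 = 113; e = 114 − 113 = 1
m=60: L̂ = 13 + 2·60 = 133; e = 132.8 − 133 = -0.2
m=70: L̂ = 13 + 2·70 = 153; e = 150.8 − 153 = -2.2
m=80: L̂ = 13 + 2·80 = 173; e = 174.4 − 173 = 1.4
m=90: L̂ = 13 + 2·90 = 193; e = 193.3 − 193 = 0.3
Largest |e| is 2.2 at m = 70, residual -2.2.

e = -2.2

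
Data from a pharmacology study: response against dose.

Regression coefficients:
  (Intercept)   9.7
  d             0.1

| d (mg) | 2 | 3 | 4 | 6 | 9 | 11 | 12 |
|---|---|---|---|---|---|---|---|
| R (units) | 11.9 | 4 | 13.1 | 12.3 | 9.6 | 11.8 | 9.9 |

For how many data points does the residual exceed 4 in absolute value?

1

d=2: ŷ = 9.7 + 0.1·2 = 9.9; e = 11.9 − 9.9 = 2
d=3: ŷ = 9.7 + 0.1·3 = 10; e = 4 − 10 = -6
d=4: ŷ = 9.7 + 0.1·4 = 10.1; e = 13.1 − 10.1 = 3
d=6: ŷ = 9.7 + 0.1·6 = 10.3; e = 12.3 − 10.3 = 2
d=9: ŷ = 9.7 + 0.1·9 = 10.6; e = 9.6 − 10.6 = -1
d=11: ŷ = 9.7 + 0.1·11 = 10.8; e = 11.8 − 10.8 = 1
d=12: ŷ = 9.7 + 0.1·12 = 10.9; e = 9.9 − 10.9 = -1
|e| > 4: d=3 (|e|=6) → 1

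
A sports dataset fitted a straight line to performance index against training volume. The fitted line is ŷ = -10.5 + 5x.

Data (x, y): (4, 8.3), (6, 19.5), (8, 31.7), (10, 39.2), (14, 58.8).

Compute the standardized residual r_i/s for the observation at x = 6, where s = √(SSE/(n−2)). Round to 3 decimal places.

x=4: ŷ = -10.5 + 5·4 = 9.5; r = 8.3 − 9.5 = -1.2
x=6: ŷ = -10.5 + 5·6 = 19.5; r = 19.5 − 19.5 = 0
x=8: ŷ = -10.5 + 5·8 = 29.5; r = 31.7 − 29.5 = 2.2
x=10: ŷ = -10.5 + 5·10 = 39.5; r = 39.2 − 39.5 = -0.3
x=14: ŷ = -10.5 + 5·14 = 59.5; r = 58.8 − 59.5 = -0.7
SSE = 1.44 + 0 + 4.84 + 0.09 + 0.49 = 6.86
s = √(6.86/3) = 1.51217
r/s = 0 / 1.51217 = 0.000

0.000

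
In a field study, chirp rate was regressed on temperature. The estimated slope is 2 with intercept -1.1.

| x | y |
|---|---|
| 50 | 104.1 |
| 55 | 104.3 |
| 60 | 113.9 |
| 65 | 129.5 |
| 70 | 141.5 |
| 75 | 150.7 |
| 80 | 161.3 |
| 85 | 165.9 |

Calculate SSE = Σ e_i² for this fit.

x=50: ŷ = -1.1 + 2·50 = 98.9; e = 104.1 − 98.9 = 5.2
x=55: ŷ = -1.1 + 2·55 = 108.9; e = 104.3 − 108.9 = -4.6
x=60: ŷ = -1.1 + 2·60 = 118.9; e = 113.9 − 118.9 = -5
x=65: ŷ = -1.1 + 2·65 = 128.9; e = 129.5 − 128.9 = 0.6
x=70: ŷ = -1.1 + 2·70 = 138.9; e = 141.5 − 138.9 = 2.6
x=75: ŷ = -1.1 + 2·75 = 148.9; e = 150.7 − 148.9 = 1.8
x=80: ŷ = -1.1 + 2·80 = 158.9; e = 161.3 − 158.9 = 2.4
x=85: ŷ = -1.1 + 2·85 = 168.9; e = 165.9 − 168.9 = -3
SSE = 27.04 + 21.16 + 25 + 0.36 + 6.76 + 3.24 + 5.76 + 9 = 98.32

SSE = 98.32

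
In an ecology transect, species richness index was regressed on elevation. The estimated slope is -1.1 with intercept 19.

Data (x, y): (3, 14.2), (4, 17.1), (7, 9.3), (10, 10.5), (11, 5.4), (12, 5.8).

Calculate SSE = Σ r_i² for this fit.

SSE = 21

x=3: ŷ = 19 − 1.1·3 = 15.7; r = 14.2 − 15.7 = -1.5
x=4: ŷ = 19 − 1.1·4 = 14.6; r = 17.1 − 14.6 = 2.5
x=7: ŷ = 19 − 1.1·7 = 11.3; r = 9.3 − 11.3 = -2
x=10: ŷ = 19 − 1.1·10 = 8; r = 10.5 − 8 = 2.5
x=11: ŷ = 19 − 1.1·11 = 6.9; r = 5.4 − 6.9 = -1.5
x=12: ŷ = 19 − 1.1·12 = 5.8; r = 5.8 − 5.8 = 0
SSE = 2.25 + 6.25 + 4 + 6.25 + 2.25 + 0 = 21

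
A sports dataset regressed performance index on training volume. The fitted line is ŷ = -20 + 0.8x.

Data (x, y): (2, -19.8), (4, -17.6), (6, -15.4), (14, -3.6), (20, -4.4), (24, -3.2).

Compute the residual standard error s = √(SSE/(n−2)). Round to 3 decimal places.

s = 2.983

x=2: ŷ = -20 + 0.8·2 = -18.4; e = -19.8 − (-18.4) = -1.4
x=4: ŷ = -20 + 0.8·4 = -16.8; e = -17.6 − (-16.8) = -0.8
x=6: ŷ = -20 + 0.8·6 = -15.2; e = -15.4 − (-15.2) = -0.2
x=14: ŷ = -20 + 0.8·14 = -8.8; e = -3.6 − (-8.8) = 5.2
x=20: ŷ = -20 + 0.8·20 = -4; e = -4.4 − (-4) = -0.4
x=24: ŷ = -20 + 0.8·24 = -0.8; e = -3.2 − (-0.8) = -2.4
SSE = 1.96 + 0.64 + 0.04 + 27.04 + 0.16 + 5.76 = 35.6
s = √(35.6/4) = √8.9 ≈ 2.983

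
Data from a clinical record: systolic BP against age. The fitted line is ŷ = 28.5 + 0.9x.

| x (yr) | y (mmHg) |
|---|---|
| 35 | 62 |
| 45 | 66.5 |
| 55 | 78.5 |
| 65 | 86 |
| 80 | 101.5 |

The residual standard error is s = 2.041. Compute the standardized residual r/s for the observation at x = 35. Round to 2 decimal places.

ŷ = 28.5 + 0.9·35 = 60
r = 62 − 60 = 2
r/s = 2 / 2.041 = 0.98

0.98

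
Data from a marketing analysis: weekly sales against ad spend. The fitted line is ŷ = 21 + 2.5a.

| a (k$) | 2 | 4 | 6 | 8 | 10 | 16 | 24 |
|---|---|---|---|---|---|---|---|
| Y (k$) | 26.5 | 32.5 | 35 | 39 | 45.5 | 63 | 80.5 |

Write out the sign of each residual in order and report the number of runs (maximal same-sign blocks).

a=2: ŷ = 21 + 2.5·2 = 26; r = 26.5 − 26 = 0.5
a=4: ŷ = 21 + 2.5·4 = 31; r = 32.5 − 31 = 1.5
a=6: ŷ = 21 + 2.5·6 = 36; r = 35 − 36 = -1
a=8: ŷ = 21 + 2.5·8 = 41; r = 39 − 41 = -2
a=10: ŷ = 21 + 2.5·10 = 46; r = 45.5 − 46 = -0.5
a=16: ŷ = 21 + 2.5·16 = 61; r = 63 − 61 = 2
a=24: ŷ = 21 + 2.5·24 = 81; r = 80.5 − 81 = -0.5
Signs: + + − − − + −
Runs: +×2, −×3, +×1, −×1 → 4

4 runs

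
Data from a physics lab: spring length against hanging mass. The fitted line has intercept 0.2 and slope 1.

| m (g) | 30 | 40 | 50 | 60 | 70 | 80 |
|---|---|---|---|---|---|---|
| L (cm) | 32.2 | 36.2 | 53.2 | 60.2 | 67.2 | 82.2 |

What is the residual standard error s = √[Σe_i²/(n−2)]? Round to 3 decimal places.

s = 3.240

m=30: L̂ = 0.2 + 30 = 30.2; e = 32.2 − 30.2 = 2
m=40: L̂ = 0.2 + 40 = 40.2; e = 36.2 − 40.2 = -4
m=50: L̂ = 0.2 + 50 = 50.2; e = 53.2 − 50.2 = 3
m=60: L̂ = 0.2 + 60 = 60.2; e = 60.2 − 60.2 = 0
m=70: L̂ = 0.2 + 70 = 70.2; e = 67.2 − 70.2 = -3
m=80: L̂ = 0.2 + 80 = 80.2; e = 82.2 − 80.2 = 2
SSE = 4 + 16 + 9 + 0 + 9 + 4 = 42
s = √(42/4) = √10.5 ≈ 3.240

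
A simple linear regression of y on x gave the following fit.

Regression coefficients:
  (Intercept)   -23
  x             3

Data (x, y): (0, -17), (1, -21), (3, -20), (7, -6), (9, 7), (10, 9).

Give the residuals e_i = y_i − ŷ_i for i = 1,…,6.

6, -1, -6, -4, 3, 2

x=0: ŷ = -23 + 3·0 = -23; e = -17 − (-23) = 6
x=1: ŷ = -23 + 3·1 = -20; e = -21 − (-20) = -1
x=3: ŷ = -23 + 3·3 = -14; e = -20 − (-14) = -6
x=7: ŷ = -23 + 3·7 = -2; e = -6 − (-2) = -4
x=9: ŷ = -23 + 3·9 = 4; e = 7 − 4 = 3
x=10: ŷ = -23 + 3·10 = 7; e = 9 − 7 = 2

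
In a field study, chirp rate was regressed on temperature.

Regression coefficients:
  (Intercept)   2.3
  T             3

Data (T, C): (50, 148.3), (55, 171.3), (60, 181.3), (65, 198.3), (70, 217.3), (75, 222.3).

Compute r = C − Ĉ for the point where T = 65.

Ĉ = 2.3 + 3·65 = 197.3
r = 198.3 − 197.3 = 1

r = 1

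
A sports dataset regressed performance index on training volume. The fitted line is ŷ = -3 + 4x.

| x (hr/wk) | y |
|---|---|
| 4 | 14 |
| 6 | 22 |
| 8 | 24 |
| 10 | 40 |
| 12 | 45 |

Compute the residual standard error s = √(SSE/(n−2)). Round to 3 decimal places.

x=4: ŷ = -3 + 4·4 = 13; r = 14 − 13 = 1
x=6: ŷ = -3 + 4·6 = 21; r = 22 − 21 = 1
x=8: ŷ = -3 + 4·8 = 29; r = 24 − 29 = -5
x=10: ŷ = -3 + 4·10 = 37; r = 40 − 37 = 3
x=12: ŷ = -3 + 4·12 = 45; r = 45 − 45 = 0
SSE = 1 + 1 + 25 + 9 + 0 = 36
s = √(36/3) = √12 ≈ 3.464

s = 3.464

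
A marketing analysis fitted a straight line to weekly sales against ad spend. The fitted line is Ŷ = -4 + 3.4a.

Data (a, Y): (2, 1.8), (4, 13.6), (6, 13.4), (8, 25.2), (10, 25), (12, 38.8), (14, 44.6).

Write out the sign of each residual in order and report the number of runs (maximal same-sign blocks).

6 runs

a=2: Ŷ = -4 + 3.4·2 = 2.8; e = 1.8 − 2.8 = -1
a=4: Ŷ = -4 + 3.4·4 = 9.6; e = 13.6 − 9.6 = 4
a=6: Ŷ = -4 + 3.4·6 = 16.4; e = 13.4 − 16.4 = -3
a=8: Ŷ = -4 + 3.4·8 = 23.2; e = 25.2 − 23.2 = 2
a=10: Ŷ = -4 + 3.4·10 = 30; e = 25 − 30 = -5
a=12: Ŷ = -4 + 3.4·12 = 36.8; e = 38.8 − 36.8 = 2
a=14: Ŷ = -4 + 3.4·14 = 43.6; e = 44.6 − 43.6 = 1
Signs: − + − + − + +
Runs: −×1, +×1, −×1, +×1, −×1, +×2 → 6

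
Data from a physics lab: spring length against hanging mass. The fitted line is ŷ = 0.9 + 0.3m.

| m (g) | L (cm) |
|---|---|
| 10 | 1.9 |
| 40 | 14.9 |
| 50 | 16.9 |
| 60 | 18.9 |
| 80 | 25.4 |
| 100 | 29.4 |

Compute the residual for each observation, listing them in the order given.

m=10: ŷ = 0.9 + 0.3·10 = 3.9; e = 1.9 − 3.9 = -2
m=40: ŷ = 0.9 + 0.3·40 = 12.9; e = 14.9 − 12.9 = 2
m=50: ŷ = 0.9 + 0.3·50 = 15.9; e = 16.9 − 15.9 = 1
m=60: ŷ = 0.9 + 0.3·60 = 18.9; e = 18.9 − 18.9 = 0
m=80: ŷ = 0.9 + 0.3·80 = 24.9; e = 25.4 − 24.9 = 0.5
m=100: ŷ = 0.9 + 0.3·100 = 30.9; e = 29.4 − 30.9 = -1.5

-2, 2, 1, 0, 0.5, -1.5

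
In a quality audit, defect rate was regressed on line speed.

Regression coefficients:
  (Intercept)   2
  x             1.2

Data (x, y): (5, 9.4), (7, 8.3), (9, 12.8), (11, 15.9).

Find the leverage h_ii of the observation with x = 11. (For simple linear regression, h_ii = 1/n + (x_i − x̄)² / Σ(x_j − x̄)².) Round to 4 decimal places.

x̄ = (5 + 7 + 9 + 11)/4 = 8
Σ(x − x̄)² = 9 + 1 + 1 + 9 = 20
h = 1/4 + (3)²/20 = 0.25 + 0.45 = 0.7000

h = 0.7000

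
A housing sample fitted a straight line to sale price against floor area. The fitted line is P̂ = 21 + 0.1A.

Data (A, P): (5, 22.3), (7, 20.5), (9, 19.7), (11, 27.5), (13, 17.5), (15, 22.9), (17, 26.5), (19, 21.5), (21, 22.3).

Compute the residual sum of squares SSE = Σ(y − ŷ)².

A=5: P̂ = 21 + 0.1·5 = 21.5; e = 22.3 − 21.5 = 0.8
A=7: P̂ = 21 + 0.1·7 = 21.7; e = 20.5 − 21.7 = -1.2
A=9: P̂ = 21 + 0.1·9 = 21.9; e = 19.7 − 21.9 = -2.2
A=11: P̂ = 21 + 0.1·11 = 22.1; e = 27.5 − 22.1 = 5.4
A=13: P̂ = 21 + 0.1·13 = 22.3; e = 17.5 − 22.3 = -4.8
A=15: P̂ = 21 + 0.1·15 = 22.5; e = 22.9 − 22.5 = 0.4
A=17: P̂ = 21 + 0.1·17 = 22.7; e = 26.5 − 22.7 = 3.8
A=19: P̂ = 21 + 0.1·19 = 22.9; e = 21.5 − 22.9 = -1.4
A=21: P̂ = 21 + 0.1·21 = 23.1; e = 22.3 − 23.1 = -0.8
SSE = 0.64 + 1.44 + 4.84 + 29.16 + 23.04 + 0.16 + 14.44 + 1.96 + 0.64 = 76.32

SSE = 76.32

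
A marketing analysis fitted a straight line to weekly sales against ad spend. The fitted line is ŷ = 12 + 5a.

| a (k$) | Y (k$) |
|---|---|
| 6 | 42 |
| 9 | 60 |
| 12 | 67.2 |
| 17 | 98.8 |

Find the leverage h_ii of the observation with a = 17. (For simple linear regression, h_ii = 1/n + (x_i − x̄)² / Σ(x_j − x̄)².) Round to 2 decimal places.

h = 0.80

ā = (6 + 9 + 12 + 17)/4 = 11
Σ(a − ā)² = 25 + 4 + 1 + 36 = 66
h = 1/4 + (6)²/66 = 0.25 + 0.545455 = 0.80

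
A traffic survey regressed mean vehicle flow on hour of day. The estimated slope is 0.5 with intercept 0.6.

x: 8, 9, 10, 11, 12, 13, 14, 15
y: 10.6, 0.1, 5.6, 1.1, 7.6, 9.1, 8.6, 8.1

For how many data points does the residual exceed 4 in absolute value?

3

x=8: ŷ = 0.6 + 0.5·8 = 4.6; e = 10.6 − 4.6 = 6
x=9: ŷ = 0.6 + 0.5·9 = 5.1; e = 0.1 − 5.1 = -5
x=10: ŷ = 0.6 + 0.5·10 = 5.6; e = 5.6 − 5.6 = 0
x=11: ŷ = 0.6 + 0.5·11 = 6.1; e = 1.1 − 6.1 = -5
x=12: ŷ = 0.6 + 0.5·12 = 6.6; e = 7.6 − 6.6 = 1
x=13: ŷ = 0.6 + 0.5·13 = 7.1; e = 9.1 − 7.1 = 2
x=14: ŷ = 0.6 + 0.5·14 = 7.6; e = 8.6 − 7.6 = 1
x=15: ŷ = 0.6 + 0.5·15 = 8.1; e = 8.1 − 8.1 = 0
|e| > 4: x=8 (|e|=6), x=9 (|e|=5), x=11 (|e|=5) → 3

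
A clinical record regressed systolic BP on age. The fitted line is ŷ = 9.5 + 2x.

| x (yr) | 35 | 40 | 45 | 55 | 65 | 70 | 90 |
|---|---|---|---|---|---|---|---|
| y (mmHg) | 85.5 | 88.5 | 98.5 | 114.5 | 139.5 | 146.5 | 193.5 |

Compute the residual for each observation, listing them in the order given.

6, -1, -1, -5, 0, -3, 4

x=35: ŷ = 9.5 + 2·35 = 79.5; e = 85.5 − 79.5 = 6
x=40: ŷ = 9.5 + 2·40 = 89.5; e = 88.5 − 89.5 = -1
x=45: ŷ = 9.5 + 2·45 = 99.5; e = 98.5 − 99.5 = -1
x=55: ŷ = 9.5 + 2·55 = 119.5; e = 114.5 − 119.5 = -5
x=65: ŷ = 9.5 + 2·65 = 139.5; e = 139.5 − 139.5 = 0
x=70: ŷ = 9.5 + 2·70 = 149.5; e = 146.5 − 149.5 = -3
x=90: ŷ = 9.5 + 2·90 = 189.5; e = 193.5 − 189.5 = 4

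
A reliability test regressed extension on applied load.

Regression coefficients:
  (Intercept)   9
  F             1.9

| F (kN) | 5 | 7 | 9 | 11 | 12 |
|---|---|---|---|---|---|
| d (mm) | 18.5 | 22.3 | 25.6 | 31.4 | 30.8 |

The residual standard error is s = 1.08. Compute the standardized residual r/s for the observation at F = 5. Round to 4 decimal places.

d̂ = 9 + 1.9·5 = 18.5
r = 18.5 − 18.5 = 0
r/s = 0 / 1.08 = 0.0000

0.0000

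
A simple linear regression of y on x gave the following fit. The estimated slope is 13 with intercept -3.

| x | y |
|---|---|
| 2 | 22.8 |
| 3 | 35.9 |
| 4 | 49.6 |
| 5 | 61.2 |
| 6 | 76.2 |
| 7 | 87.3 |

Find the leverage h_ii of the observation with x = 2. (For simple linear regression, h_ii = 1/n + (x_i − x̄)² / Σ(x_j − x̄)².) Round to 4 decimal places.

h = 0.5238

x̄ = (2 + 3 + 4 + 5 + 6 + 7)/6 = 4.5
Σ(x − x̄)² = 6.25 + 2.25 + 0.25 + 0.25 + 2.25 + 6.25 = 17.5
h = 1/6 + (-2.5)²/17.5 = 0.166667 + 0.357143 = 0.5238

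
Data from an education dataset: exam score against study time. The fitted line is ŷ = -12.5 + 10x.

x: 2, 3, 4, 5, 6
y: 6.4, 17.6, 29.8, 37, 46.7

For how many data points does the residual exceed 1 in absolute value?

2

x=2: ŷ = -12.5 + 10·2 = 7.5; e = 6.4 − 7.5 = -1.1
x=3: ŷ = -12.5 + 10·3 = 17.5; e = 17.6 − 17.5 = 0.1
x=4: ŷ = -12.5 + 10·4 = 27.5; e = 29.8 − 27.5 = 2.3
x=5: ŷ = -12.5 + 10·5 = 37.5; e = 37 − 37.5 = -0.5
x=6: ŷ = -12.5 + 10·6 = 47.5; e = 46.7 − 47.5 = -0.8
|e| > 1: x=2 (|e|=1.1), x=4 (|e|=2.3) → 2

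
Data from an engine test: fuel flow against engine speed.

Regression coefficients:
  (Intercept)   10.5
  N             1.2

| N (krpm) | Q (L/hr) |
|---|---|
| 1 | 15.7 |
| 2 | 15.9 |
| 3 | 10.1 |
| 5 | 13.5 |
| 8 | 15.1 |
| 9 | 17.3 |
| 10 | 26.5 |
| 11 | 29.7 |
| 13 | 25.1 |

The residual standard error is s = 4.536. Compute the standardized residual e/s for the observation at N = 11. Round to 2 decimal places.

ŷ = 10.5 + 1.2·11 = 23.7
e = 29.7 − 23.7 = 6
e/s = 6 / 4.536 = 1.32

1.32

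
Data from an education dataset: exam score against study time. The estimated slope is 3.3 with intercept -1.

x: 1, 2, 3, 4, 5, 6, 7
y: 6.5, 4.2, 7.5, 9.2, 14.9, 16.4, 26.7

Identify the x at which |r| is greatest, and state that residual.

x=1: ŷ = -1 + 3.3·1 = 2.3; r = 6.5 − 2.3 = 4.2
x=2: ŷ = -1 + 3.3·2 = 5.6; r = 4.2 − 5.6 = -1.4
x=3: ŷ = -1 + 3.3·3 = 8.9; r = 7.5 − 8.9 = -1.4
x=4: ŷ = -1 + 3.3·4 = 12.2; r = 9.2 − 12.2 = -3
x=5: ŷ = -1 + 3.3·5 = 15.5; r = 14.9 − 15.5 = -0.6
x=6: ŷ = -1 + 3.3·6 = 18.8; r = 16.4 − 18.8 = -2.4
x=7: ŷ = -1 + 3.3·7 = 22.1; r = 26.7 − 22.1 = 4.6
Largest |r| is 4.6 at x = 7, residual 4.6.

x = 7, r = 4.6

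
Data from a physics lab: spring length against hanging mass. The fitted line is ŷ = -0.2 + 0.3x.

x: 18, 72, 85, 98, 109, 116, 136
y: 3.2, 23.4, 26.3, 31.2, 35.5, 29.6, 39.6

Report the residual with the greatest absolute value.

x=18: ŷ = -0.2 + 0.3·18 = 5.2; r = 3.2 − 5.2 = -2
x=72: ŷ = -0.2 + 0.3·72 = 21.4; r = 23.4 − 21.4 = 2
x=85: ŷ = -0.2 + 0.3·85 = 25.3; r = 26.3 − 25.3 = 1
x=98: ŷ = -0.2 + 0.3·98 = 29.2; r = 31.2 − 29.2 = 2
x=109: ŷ = -0.2 + 0.3·109 = 32.5; r = 35.5 − 32.5 = 3
x=116: ŷ = -0.2 + 0.3·116 = 34.6; r = 29.6 − 34.6 = -5
x=136: ŷ = -0.2 + 0.3·136 = 40.6; r = 39.6 − 40.6 = -1
Largest |r| is 5 at x = 116, residual -5.

r = -5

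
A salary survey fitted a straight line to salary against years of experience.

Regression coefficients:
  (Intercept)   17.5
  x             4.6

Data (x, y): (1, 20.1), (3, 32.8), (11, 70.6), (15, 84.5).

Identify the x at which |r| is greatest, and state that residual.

x=1: ŷ = 17.5 + 4.6·1 = 22.1; r = 20.1 − 22.1 = -2
x=3: ŷ = 17.5 + 4.6·3 = 31.3; r = 32.8 − 31.3 = 1.5
x=11: ŷ = 17.5 + 4.6·11 = 68.1; r = 70.6 − 68.1 = 2.5
x=15: ŷ = 17.5 + 4.6·15 = 86.5; r = 84.5 − 86.5 = -2
Largest |r| is 2.5 at x = 11, residual 2.5.

x = 11, r = 2.5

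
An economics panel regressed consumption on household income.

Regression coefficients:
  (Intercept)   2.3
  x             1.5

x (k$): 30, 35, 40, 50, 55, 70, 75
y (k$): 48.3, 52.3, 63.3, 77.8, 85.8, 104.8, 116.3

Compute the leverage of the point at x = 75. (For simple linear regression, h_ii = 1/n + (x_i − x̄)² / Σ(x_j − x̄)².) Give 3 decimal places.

h = 0.476

x̄ = (30 + 35 + 40 + 50 + 55 + 70 + 75)/7 = 50.7143
Σ(x − x̄)² = 429.082 + 246.939 + 114.796 + 0.510204 + 18.3673 + 371.939 + 589.796 = 1771.43
h = 1/7 + (24.2857)²/1771.43 = 0.142857 + 0.332949 = 0.476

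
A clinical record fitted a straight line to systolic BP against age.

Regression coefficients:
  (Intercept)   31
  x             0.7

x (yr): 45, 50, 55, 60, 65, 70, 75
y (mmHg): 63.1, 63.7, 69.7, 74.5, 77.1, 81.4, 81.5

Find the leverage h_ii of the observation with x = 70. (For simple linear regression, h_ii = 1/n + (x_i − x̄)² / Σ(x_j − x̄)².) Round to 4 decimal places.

x̄ = (45 + 50 + 55 + 60 + 65 + 70 + 75)/7 = 60
Σ(x − x̄)² = 225 + 100 + 25 + 0 + 25 + 100 + 225 = 700
h = 1/7 + (10)²/700 = 0.142857 + 0.142857 = 0.2857

h = 0.2857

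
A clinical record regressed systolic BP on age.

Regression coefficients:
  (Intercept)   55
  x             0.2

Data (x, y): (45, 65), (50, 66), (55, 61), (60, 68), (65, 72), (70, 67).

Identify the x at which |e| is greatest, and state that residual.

x=45: ŷ = 55 + 0.2·45 = 64; e = 65 − 64 = 1
x=50: ŷ = 55 + 0.2·50 = 65; e = 66 − 65 = 1
x=55: ŷ = 55 + 0.2·55 = 66; e = 61 − 66 = -5
x=60: ŷ = 55 + 0.2·60 = 67; e = 68 − 67 = 1
x=65: ŷ = 55 + 0.2·65 = 68; e = 72 − 68 = 4
x=70: ŷ = 55 + 0.2·70 = 69; e = 67 − 69 = -2
Largest |e| is 5 at x = 55, residual -5.

x = 55, e = -5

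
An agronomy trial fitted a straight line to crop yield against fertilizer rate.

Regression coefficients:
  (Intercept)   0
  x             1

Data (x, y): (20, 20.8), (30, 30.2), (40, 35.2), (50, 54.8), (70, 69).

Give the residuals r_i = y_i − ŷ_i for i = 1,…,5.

0.8, 0.2, -4.8, 4.8, -1

x=20: ŷ = 20 = 20; r = 20.8 − 20 = 0.8
x=30: ŷ = 30 = 30; r = 30.2 − 30 = 0.2
x=40: ŷ = 40 = 40; r = 35.2 − 40 = -4.8
x=50: ŷ = 50 = 50; r = 54.8 − 50 = 4.8
x=70: ŷ = 70 = 70; r = 69 − 70 = -1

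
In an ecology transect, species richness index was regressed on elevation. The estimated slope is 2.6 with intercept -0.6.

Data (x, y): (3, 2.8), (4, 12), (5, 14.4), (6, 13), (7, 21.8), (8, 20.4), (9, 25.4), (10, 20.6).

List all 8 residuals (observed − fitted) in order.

x=3: ŷ = -0.6 + 2.6·3 = 7.2; r = 2.8 − 7.2 = -4.4
x=4: ŷ = -0.6 + 2.6·4 = 9.8; r = 12 − 9.8 = 2.2
x=5: ŷ = -0.6 + 2.6·5 = 12.4; r = 14.4 − 12.4 = 2
x=6: ŷ = -0.6 + 2.6·6 = 15; r = 13 − 15 = -2
x=7: ŷ = -0.6 + 2.6·7 = 17.6; r = 21.8 − 17.6 = 4.2
x=8: ŷ = -0.6 + 2.6·8 = 20.2; r = 20.4 − 20.2 = 0.2
x=9: ŷ = -0.6 + 2.6·9 = 22.8; r = 25.4 − 22.8 = 2.6
x=10: ŷ = -0.6 + 2.6·10 = 25.4; r = 20.6 − 25.4 = -4.8

-4.4, 2.2, 2, -2, 4.2, 0.2, 2.6, -4.8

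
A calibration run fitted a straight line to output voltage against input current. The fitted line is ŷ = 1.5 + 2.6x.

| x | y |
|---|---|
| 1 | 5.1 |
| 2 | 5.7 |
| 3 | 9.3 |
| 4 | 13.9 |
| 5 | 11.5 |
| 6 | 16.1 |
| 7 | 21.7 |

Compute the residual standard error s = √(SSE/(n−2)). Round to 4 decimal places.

x=1: ŷ = 1.5 + 2.6·1 = 4.1; r = 5.1 − 4.1 = 1
x=2: ŷ = 1.5 + 2.6·2 = 6.7; r = 5.7 − 6.7 = -1
x=3: ŷ = 1.5 + 2.6·3 = 9.3; r = 9.3 − 9.3 = 0
x=4: ŷ = 1.5 + 2.6·4 = 11.9; r = 13.9 − 11.9 = 2
x=5: ŷ = 1.5 + 2.6·5 = 14.5; r = 11.5 − 14.5 = -3
x=6: ŷ = 1.5 + 2.6·6 = 17.1; r = 16.1 − 17.1 = -1
x=7: ŷ = 1.5 + 2.6·7 = 19.7; r = 21.7 − 19.7 = 2
SSE = 1 + 1 + 0 + 4 + 9 + 1 + 4 = 20
s = √(20/5) = √4 ≈ 2.0000

s = 2.0000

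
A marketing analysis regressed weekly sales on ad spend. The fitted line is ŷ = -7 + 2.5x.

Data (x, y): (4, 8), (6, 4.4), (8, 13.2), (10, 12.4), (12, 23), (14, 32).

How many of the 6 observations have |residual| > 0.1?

x=4: ŷ = -7 + 2.5·4 = 3; r = 8 − 3 = 5
x=6: ŷ = -7 + 2.5·6 = 8; r = 4.4 − 8 = -3.6
x=8: ŷ = -7 + 2.5·8 = 13; r = 13.2 − 13 = 0.2
x=10: ŷ = -7 + 2.5·10 = 18; r = 12.4 − 18 = -5.6
x=12: ŷ = -7 + 2.5·12 = 23; r = 23 − 23 = 0
x=14: ŷ = -7 + 2.5·14 = 28; r = 32 − 28 = 4
|r| > 0.1: x=4 (|r|=5), x=6 (|r|=3.6), x=8 (|r|=0.2), x=10 (|r|=5.6), x=14 (|r|=4) → 5

5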